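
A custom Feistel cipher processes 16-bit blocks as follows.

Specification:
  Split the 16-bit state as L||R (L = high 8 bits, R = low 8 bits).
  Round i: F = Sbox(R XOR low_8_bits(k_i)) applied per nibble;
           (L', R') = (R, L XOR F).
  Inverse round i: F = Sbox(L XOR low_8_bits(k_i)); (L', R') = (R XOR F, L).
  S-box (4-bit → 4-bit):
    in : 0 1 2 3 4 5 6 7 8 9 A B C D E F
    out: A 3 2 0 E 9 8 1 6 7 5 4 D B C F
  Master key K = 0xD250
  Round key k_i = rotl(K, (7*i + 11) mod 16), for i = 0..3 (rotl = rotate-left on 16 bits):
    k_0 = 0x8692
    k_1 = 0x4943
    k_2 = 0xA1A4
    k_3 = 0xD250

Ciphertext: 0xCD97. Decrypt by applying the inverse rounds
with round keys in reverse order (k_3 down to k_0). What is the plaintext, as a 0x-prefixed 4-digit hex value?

0xDD6A

s_0 = ciphertext = 0xCD97
s_1 = InvRound(s_0, k_3) = 0xECCD
s_2 = InvRound(s_1, k_2) = 0x2BEC
s_3 = InvRound(s_2, k_1) = 0x6A2B
s_4 = InvRound(s_3, k_0) = 0xDD6A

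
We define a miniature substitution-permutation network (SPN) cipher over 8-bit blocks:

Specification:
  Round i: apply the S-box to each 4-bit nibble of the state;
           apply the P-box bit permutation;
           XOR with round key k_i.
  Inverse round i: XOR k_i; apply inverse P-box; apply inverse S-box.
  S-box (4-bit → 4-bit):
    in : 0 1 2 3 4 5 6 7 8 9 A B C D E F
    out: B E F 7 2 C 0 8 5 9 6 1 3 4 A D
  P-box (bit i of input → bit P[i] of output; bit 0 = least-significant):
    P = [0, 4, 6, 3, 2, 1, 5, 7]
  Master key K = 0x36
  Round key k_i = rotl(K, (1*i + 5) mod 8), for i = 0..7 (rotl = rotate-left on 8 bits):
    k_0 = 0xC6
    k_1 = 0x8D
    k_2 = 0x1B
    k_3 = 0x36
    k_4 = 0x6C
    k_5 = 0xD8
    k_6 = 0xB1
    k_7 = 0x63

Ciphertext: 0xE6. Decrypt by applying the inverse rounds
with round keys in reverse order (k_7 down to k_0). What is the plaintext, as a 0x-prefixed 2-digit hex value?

0x9B

s_0 = ciphertext = 0xE6
s_1 = InvRound(s_0, k_7) = 0x9B
s_2 = InvRound(s_1, k_6) = 0xA7
s_3 = InvRound(s_2, k_5) = 0x32
s_4 = InvRound(s_3, k_4) = 0xC1
s_5 = InvRound(s_4, k_3) = 0x23
s_6 = InvRound(s_5, k_2) = 0xDE
s_7 = InvRound(s_6, k_1) = 0x43
s_8 = InvRound(s_7, k_0) = 0x9B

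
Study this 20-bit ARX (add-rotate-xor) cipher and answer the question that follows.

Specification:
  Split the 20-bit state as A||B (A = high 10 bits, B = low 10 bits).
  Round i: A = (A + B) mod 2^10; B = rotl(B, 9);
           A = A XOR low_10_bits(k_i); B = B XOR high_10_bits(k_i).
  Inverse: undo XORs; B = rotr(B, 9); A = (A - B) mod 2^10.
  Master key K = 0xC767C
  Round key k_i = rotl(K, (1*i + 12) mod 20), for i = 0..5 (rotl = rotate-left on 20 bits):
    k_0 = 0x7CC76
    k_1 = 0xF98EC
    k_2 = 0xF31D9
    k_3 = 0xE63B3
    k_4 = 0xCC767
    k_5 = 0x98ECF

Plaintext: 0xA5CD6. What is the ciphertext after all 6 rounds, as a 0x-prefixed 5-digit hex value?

0xB6DD6

s_0 = plaintext = 0xA5CD6
s_1 = Round(s_0, k_0) = 0xC6D98
s_2 = Round(s_1, k_1) = 0x17F2A
s_3 = Round(s_2, k_2) = 0x94259
s_4 = Round(s_3, k_3) = 0xC68B4
s_5 = Round(s_4, k_4) = 0x2A76B
s_6 = Round(s_5, k_5) = 0xB6DD6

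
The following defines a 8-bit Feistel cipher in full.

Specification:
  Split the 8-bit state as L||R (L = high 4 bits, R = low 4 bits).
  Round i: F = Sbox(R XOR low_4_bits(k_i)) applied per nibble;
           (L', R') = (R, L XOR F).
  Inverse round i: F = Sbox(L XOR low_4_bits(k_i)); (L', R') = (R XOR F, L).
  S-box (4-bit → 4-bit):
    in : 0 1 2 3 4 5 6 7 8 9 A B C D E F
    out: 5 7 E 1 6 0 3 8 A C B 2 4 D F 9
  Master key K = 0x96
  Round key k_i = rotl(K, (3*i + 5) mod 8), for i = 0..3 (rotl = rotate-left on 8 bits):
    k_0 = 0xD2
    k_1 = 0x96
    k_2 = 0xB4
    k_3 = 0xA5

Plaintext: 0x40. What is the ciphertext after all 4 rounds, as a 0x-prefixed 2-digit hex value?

s_0 = plaintext = 0x40
s_1 = Round(s_0, k_0) = 0x0A
s_2 = Round(s_1, k_1) = 0xA4
s_3 = Round(s_2, k_2) = 0x4F
s_4 = Round(s_3, k_3) = 0xFF

0xFF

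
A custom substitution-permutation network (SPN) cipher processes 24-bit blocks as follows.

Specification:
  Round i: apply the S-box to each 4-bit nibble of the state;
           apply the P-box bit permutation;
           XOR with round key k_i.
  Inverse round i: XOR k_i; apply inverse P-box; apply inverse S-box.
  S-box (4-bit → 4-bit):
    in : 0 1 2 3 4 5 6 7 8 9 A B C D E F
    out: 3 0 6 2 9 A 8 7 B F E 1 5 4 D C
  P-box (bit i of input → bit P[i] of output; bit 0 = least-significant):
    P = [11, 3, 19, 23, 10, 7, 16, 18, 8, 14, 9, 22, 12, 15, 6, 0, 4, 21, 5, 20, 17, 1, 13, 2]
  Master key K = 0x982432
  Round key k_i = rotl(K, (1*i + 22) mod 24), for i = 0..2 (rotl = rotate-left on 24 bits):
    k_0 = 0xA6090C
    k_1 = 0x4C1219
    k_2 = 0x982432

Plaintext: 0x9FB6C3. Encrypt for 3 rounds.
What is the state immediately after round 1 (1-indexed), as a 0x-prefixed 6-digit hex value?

s_0 = plaintext = 0x9FB6C3
s_1 = Round(s_0, k_0) = 0xF53D22
s_2 = Round(s_1, k_1) = 0x75B095
s_3 = Round(s_2, k_2) = 0x2F51B8

0xF53D22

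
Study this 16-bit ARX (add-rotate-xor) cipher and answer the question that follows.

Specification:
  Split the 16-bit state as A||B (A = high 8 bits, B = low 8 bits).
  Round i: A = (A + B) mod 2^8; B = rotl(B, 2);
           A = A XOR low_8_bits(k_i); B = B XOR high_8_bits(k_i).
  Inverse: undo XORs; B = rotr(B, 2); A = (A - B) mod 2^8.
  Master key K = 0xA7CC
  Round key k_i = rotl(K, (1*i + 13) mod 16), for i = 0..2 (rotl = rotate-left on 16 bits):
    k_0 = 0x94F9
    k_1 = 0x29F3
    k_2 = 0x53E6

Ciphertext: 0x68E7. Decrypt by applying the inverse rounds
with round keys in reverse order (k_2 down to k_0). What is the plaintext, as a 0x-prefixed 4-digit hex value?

s_0 = ciphertext = 0x68E7
s_1 = InvRound(s_0, k_2) = 0x612D
s_2 = InvRound(s_1, k_1) = 0x9101
s_3 = InvRound(s_2, k_0) = 0x0365

0x0365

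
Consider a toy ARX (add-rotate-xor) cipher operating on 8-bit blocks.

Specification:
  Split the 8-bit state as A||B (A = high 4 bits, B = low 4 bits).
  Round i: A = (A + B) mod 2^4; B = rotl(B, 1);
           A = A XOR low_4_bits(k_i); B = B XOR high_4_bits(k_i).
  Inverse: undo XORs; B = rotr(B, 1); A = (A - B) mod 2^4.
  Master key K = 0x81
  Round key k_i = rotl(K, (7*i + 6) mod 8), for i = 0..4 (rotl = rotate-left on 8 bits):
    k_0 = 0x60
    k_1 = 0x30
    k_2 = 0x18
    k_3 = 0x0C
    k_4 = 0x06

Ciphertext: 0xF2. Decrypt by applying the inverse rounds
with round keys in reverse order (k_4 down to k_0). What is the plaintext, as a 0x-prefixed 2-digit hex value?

0xDC

s_0 = ciphertext = 0xF2
s_1 = InvRound(s_0, k_4) = 0x81
s_2 = InvRound(s_1, k_3) = 0xC8
s_3 = InvRound(s_2, k_2) = 0x8C
s_4 = InvRound(s_3, k_1) = 0x9F
s_5 = InvRound(s_4, k_0) = 0xDC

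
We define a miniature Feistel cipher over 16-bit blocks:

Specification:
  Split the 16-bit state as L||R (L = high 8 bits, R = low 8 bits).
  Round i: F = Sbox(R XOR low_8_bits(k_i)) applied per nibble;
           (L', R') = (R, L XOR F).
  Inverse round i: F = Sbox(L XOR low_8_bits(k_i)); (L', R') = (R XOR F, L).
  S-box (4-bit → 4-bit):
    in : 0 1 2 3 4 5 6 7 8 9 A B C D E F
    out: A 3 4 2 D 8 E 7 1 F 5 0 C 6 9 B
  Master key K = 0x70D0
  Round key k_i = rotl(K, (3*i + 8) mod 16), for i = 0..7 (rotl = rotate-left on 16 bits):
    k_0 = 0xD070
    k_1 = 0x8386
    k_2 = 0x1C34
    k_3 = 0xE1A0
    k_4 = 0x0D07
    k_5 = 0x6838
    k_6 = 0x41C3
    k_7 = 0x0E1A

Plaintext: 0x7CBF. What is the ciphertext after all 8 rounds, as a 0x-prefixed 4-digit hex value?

s_0 = plaintext = 0x7CBF
s_1 = Round(s_0, k_0) = 0xBFB7
s_2 = Round(s_1, k_1) = 0xB79C
s_3 = Round(s_2, k_2) = 0x9CE6
s_4 = Round(s_3, k_3) = 0xE642
s_5 = Round(s_4, k_4) = 0x423E
s_6 = Round(s_5, k_5) = 0x3EEC
s_7 = Round(s_6, k_6) = 0xEC75
s_8 = Round(s_7, k_7) = 0x7507

0x7507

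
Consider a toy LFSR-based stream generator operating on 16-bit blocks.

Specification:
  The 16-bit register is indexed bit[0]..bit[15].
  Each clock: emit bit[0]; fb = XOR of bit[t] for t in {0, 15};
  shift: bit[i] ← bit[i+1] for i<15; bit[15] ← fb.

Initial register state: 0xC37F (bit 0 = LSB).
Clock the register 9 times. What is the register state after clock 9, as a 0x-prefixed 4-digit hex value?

reg_0 = 0xC37F
clock 1: out=1, reg = 0x61BF
clock 2: out=1, reg = 0xB0DF
clock 3: out=1, reg = 0x586F
clock 4: out=1, reg = 0xAC37
clock 5: out=1, reg = 0x561B
clock 6: out=1, reg = 0xAB0D
clock 7: out=1, reg = 0x5586
clock 8: out=0, reg = 0x2AC3
clock 9: out=1, reg = 0x9561

0x9561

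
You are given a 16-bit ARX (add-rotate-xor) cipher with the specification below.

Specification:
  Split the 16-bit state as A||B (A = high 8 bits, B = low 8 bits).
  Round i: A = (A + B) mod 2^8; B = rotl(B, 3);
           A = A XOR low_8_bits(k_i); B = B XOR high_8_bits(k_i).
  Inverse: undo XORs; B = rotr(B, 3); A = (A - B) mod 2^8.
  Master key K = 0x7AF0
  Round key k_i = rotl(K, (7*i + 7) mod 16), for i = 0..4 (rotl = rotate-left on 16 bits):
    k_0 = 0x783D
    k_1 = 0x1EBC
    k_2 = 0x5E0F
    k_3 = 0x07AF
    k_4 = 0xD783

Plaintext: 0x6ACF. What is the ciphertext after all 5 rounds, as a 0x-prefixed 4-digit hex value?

s_0 = plaintext = 0x6ACF
s_1 = Round(s_0, k_0) = 0x0406
s_2 = Round(s_1, k_1) = 0xB62E
s_3 = Round(s_2, k_2) = 0xEB2F
s_4 = Round(s_3, k_3) = 0xB57E
s_5 = Round(s_4, k_4) = 0xB024

0xB024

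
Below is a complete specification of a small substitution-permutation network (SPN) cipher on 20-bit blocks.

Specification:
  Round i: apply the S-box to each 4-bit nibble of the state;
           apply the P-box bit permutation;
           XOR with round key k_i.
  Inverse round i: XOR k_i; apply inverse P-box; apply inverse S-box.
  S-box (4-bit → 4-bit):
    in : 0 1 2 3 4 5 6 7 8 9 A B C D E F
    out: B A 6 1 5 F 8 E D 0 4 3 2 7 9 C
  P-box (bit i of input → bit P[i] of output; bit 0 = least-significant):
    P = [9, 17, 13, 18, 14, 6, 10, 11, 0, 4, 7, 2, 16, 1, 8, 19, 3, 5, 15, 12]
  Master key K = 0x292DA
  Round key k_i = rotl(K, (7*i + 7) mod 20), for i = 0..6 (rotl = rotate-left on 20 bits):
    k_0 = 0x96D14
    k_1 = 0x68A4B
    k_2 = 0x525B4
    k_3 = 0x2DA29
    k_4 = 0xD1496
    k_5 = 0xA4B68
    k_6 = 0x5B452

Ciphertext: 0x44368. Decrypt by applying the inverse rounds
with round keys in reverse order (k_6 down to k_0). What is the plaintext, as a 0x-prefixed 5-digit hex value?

s_0 = ciphertext = 0x44368
s_1 = InvRound(s_0, k_6) = 0x5DC44
s_2 = InvRound(s_1, k_5) = 0x586A0
s_3 = InvRound(s_2, k_4) = 0x71193
s_4 = InvRound(s_3, k_3) = 0xDD2EE
s_5 = InvRound(s_4, k_2) = 0x87CD4
s_6 = InvRound(s_5, k_1) = 0x81545
s_7 = InvRound(s_6, k_0) = 0x63B0A

0x63B0A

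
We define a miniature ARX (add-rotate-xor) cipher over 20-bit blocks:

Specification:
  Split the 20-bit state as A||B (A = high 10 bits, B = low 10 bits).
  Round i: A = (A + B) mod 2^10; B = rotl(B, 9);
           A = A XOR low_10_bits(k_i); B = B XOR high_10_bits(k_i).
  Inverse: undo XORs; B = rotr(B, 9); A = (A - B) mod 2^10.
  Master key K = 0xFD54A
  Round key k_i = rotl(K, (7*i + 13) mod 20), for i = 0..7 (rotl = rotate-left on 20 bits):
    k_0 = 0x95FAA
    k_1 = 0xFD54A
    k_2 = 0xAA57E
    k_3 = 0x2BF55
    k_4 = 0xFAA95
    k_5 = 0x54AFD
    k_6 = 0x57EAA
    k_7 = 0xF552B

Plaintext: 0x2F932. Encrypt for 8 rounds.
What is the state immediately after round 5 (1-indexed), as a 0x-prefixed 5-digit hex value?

0xC2D45

s_0 = plaintext = 0x2F932
s_1 = Round(s_0, k_0) = 0x96ACE
s_2 = Round(s_1, k_1) = 0x18A92
s_3 = Round(s_2, k_2) = 0xE2BE0
s_4 = Round(s_3, k_3) = 0x0FD5F
s_5 = Round(s_4, k_4) = 0xC2D45
s_6 = Round(s_5, k_5) = 0xAB7F0
s_7 = Round(s_6, k_6) = 0x0DCA7
s_8 = Round(s_7, k_7) = 0x7D586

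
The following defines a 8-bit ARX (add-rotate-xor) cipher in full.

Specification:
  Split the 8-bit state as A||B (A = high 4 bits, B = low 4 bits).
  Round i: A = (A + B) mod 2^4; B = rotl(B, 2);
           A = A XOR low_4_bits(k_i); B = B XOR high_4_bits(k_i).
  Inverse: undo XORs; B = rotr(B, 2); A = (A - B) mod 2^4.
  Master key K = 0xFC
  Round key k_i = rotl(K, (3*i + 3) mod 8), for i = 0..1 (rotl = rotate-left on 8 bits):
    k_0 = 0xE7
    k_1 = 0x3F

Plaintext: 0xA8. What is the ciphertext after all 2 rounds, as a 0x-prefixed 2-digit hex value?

0xE0

s_0 = plaintext = 0xA8
s_1 = Round(s_0, k_0) = 0x5C
s_2 = Round(s_1, k_1) = 0xE0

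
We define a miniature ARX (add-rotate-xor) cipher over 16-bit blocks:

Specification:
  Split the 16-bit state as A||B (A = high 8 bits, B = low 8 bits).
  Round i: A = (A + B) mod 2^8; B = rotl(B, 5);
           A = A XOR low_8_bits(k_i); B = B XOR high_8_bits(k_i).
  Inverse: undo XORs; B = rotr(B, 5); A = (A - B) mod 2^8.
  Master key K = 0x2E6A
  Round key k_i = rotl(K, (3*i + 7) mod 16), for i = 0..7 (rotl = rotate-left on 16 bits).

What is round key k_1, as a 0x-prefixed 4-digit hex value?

K = 0x2E6A
k_0 = rotl(K, (3*0+7) mod 16) = rotl(K, 7) = 0x3517
k_1 = rotl(K, (3*1+7) mod 16) = rotl(K, 10) = 0xA8B9

0xA8B9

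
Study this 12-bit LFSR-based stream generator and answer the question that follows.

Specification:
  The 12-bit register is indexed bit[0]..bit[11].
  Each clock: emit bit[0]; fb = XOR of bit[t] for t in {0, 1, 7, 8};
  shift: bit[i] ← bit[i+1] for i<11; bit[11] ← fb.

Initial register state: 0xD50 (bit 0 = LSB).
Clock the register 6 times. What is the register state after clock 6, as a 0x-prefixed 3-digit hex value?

0xFF5

reg_0 = 0xD50
clock 1: out=0, reg = 0xEA8
clock 2: out=0, reg = 0xF54
clock 3: out=0, reg = 0xFAA
clock 4: out=0, reg = 0xFD5
clock 5: out=1, reg = 0xFEA
clock 6: out=0, reg = 0xFF5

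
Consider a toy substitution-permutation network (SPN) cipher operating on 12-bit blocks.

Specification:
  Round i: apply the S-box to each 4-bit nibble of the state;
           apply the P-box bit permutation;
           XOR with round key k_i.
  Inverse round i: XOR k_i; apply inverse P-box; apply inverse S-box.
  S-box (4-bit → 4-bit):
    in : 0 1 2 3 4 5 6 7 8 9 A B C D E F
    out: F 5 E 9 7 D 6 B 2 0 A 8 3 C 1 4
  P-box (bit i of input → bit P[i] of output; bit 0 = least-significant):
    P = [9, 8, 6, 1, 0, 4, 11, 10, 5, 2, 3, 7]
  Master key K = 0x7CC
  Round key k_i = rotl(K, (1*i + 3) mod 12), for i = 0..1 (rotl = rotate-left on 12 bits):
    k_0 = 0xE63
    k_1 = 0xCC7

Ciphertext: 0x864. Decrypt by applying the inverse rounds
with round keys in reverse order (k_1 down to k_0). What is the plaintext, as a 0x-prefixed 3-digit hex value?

0xF26

s_0 = ciphertext = 0x864
s_1 = InvRound(s_0, k_1) = 0x33B
s_2 = InvRound(s_1, k_0) = 0xF26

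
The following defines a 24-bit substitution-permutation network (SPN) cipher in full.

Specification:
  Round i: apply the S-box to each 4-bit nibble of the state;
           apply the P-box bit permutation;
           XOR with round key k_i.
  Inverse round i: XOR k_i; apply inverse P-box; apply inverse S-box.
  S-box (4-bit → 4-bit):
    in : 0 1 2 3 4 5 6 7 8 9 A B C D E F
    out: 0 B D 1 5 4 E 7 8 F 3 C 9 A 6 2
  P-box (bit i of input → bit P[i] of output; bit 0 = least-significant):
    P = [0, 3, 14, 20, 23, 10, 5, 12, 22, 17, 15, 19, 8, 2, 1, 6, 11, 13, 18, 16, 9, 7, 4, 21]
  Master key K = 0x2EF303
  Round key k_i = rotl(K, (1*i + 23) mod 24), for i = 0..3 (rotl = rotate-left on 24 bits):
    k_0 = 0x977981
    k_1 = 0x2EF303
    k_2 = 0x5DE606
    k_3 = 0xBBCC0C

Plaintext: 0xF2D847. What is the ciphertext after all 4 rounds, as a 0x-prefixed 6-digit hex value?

0x922521

s_0 = plaintext = 0xF2D847
s_1 = Round(s_0, k_0) = 0x1A316C
s_2 = Round(s_1, k_1) = 0x54CCA2
s_3 = Round(s_2, k_2) = 0x81AB57
s_4 = Round(s_3, k_3) = 0x922521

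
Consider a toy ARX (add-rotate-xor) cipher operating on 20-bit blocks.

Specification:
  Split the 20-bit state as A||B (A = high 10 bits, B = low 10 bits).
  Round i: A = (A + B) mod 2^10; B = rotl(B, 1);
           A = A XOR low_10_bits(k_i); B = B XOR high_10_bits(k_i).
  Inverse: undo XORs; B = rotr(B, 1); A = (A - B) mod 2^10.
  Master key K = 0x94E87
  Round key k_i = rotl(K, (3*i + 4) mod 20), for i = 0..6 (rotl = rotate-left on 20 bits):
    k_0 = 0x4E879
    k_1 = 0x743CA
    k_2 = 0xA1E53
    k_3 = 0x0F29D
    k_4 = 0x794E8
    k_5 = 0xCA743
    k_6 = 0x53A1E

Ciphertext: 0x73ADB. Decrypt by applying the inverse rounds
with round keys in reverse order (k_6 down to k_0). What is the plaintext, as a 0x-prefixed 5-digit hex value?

s_0 = ciphertext = 0x73ADB
s_1 = InvRound(s_0, k_6) = 0x01BCA
s_2 = InvRound(s_1, k_5) = 0x35271
s_3 = InvRound(s_2, k_4) = 0x9C9CA
s_4 = InvRound(s_3, k_3) = 0xFD0FB
s_5 = InvRound(s_4, k_2) = 0x1A53E
s_6 = InvRound(s_5, k_1) = 0xCB077
s_7 = InvRound(s_6, k_0) = 0x2BEA6

0x2BEA6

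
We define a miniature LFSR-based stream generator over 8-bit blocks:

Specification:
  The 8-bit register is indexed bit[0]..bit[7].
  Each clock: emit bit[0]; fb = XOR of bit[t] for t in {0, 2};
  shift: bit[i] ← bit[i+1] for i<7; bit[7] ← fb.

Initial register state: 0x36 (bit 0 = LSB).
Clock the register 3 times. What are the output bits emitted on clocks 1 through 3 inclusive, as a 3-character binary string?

011

reg_0 = 0x36
clock 1: out=0, reg = 0x9B
clock 2: out=1, reg = 0xCD
clock 3: out=1, reg = 0x66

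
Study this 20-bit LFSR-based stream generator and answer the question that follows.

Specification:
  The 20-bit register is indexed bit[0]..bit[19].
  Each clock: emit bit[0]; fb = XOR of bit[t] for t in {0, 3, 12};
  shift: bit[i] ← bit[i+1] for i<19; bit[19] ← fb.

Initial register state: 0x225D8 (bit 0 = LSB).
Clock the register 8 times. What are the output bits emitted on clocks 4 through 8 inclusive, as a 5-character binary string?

11011

reg_0 = 0x225D8
clock 1: out=0, reg = 0x912EC
clock 2: out=0, reg = 0x48976
clock 3: out=0, reg = 0x244BB
clock 4: out=1, reg = 0x1225D
clock 5: out=1, reg = 0x0912E
clock 6: out=0, reg = 0x04897
clock 7: out=1, reg = 0x8244B
clock 8: out=1, reg = 0x41225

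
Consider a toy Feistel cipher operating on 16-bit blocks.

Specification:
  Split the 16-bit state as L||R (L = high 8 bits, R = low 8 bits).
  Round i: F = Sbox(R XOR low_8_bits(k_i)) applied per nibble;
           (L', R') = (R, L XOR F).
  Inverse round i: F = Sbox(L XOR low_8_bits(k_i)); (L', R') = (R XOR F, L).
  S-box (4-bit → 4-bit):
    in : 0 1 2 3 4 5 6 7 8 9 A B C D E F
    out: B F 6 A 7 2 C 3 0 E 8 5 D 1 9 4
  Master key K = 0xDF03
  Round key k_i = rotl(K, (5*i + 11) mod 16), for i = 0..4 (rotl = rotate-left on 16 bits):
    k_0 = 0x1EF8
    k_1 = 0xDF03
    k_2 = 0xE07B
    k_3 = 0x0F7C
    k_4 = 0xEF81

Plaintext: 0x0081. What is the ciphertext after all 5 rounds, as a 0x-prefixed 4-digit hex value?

s_0 = plaintext = 0x0081
s_1 = Round(s_0, k_0) = 0x813E
s_2 = Round(s_1, k_1) = 0x3E20
s_3 = Round(s_2, k_2) = 0x201B
s_4 = Round(s_3, k_3) = 0x1BE3
s_5 = Round(s_4, k_4) = 0xE3DD

0xE3DD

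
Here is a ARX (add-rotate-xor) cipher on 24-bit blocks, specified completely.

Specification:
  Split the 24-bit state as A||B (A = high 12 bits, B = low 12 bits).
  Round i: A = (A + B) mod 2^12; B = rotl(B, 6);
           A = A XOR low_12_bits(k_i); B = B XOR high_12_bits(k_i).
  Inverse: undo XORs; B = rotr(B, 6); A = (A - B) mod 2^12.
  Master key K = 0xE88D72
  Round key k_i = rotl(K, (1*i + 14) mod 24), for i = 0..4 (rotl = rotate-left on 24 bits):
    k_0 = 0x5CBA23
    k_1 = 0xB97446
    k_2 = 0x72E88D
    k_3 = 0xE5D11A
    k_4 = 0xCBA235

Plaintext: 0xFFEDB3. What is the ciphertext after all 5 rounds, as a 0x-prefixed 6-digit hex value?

0xC1303E

s_0 = plaintext = 0xFFEDB3
s_1 = Round(s_0, k_0) = 0x79293D
s_2 = Round(s_1, k_1) = 0x4894F3
s_3 = Round(s_2, k_2) = 0x1F1BFD
s_4 = Round(s_3, k_3) = 0xCF4132
s_5 = Round(s_4, k_4) = 0xC1303E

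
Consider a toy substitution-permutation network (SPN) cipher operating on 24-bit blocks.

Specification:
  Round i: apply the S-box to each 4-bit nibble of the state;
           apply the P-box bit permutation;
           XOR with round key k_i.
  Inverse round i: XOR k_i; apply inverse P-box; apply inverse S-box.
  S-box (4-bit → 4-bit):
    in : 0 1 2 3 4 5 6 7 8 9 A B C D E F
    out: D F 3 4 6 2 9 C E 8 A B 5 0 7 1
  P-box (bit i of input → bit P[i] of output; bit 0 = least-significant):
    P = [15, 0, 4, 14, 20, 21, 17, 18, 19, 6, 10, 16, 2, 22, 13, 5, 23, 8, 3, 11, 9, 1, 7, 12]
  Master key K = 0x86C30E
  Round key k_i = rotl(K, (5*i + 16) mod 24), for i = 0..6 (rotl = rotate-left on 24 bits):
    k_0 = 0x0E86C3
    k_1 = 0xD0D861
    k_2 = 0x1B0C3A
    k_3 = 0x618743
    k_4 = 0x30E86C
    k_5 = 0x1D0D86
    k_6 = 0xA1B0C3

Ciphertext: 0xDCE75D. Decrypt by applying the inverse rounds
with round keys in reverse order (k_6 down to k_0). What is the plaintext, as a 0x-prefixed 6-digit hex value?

0x1D7DCB

s_0 = ciphertext = 0xDCE75D
s_1 = InvRound(s_0, k_6) = 0x1420B7
s_2 = InvRound(s_1, k_5) = 0xDA70D4
s_3 = InvRound(s_2, k_4) = 0x70AF4C
s_4 = InvRound(s_3, k_3) = 0x57C9F5
s_5 = InvRound(s_4, k_2) = 0x442E9B
s_6 = InvRound(s_5, k_1) = 0x1C7460
s_7 = InvRound(s_6, k_0) = 0x1D7DCB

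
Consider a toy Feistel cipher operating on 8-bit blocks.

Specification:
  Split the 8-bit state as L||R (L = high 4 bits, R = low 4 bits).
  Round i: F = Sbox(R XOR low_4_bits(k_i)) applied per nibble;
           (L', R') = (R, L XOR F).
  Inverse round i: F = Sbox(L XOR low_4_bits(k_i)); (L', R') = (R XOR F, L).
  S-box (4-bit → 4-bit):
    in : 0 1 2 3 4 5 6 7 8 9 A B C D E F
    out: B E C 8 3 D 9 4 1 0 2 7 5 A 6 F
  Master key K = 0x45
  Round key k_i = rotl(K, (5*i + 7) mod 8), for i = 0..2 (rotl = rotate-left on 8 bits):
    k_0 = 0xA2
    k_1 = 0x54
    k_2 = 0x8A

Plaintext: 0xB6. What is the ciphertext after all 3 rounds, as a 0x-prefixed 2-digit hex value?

s_0 = plaintext = 0xB6
s_1 = Round(s_0, k_0) = 0x68
s_2 = Round(s_1, k_1) = 0x83
s_3 = Round(s_2, k_2) = 0x38

0x38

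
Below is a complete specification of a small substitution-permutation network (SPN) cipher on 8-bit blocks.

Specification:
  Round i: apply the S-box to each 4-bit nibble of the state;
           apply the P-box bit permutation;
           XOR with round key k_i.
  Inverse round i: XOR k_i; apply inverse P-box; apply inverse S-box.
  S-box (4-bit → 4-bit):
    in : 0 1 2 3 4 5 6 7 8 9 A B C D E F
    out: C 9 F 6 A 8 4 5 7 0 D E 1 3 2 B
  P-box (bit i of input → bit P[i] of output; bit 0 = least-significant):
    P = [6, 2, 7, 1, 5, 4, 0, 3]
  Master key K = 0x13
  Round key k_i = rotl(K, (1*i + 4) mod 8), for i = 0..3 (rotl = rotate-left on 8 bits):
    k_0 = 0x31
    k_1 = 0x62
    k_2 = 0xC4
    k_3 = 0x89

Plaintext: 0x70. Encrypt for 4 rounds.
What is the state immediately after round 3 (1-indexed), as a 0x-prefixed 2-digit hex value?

0xEB

s_0 = plaintext = 0x70
s_1 = Round(s_0, k_0) = 0x92
s_2 = Round(s_1, k_1) = 0xA4
s_3 = Round(s_2, k_2) = 0xEB
s_4 = Round(s_3, k_3) = 0x1F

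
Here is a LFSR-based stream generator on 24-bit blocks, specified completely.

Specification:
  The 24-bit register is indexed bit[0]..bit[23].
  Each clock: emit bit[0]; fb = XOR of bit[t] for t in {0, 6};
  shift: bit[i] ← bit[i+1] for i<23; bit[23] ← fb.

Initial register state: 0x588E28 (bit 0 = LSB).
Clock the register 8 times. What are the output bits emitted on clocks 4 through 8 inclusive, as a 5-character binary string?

10100

reg_0 = 0x588E28
clock 1: out=0, reg = 0x2C4714
clock 2: out=0, reg = 0x16238A
clock 3: out=0, reg = 0x0B11C5
clock 4: out=1, reg = 0x0588E2
clock 5: out=0, reg = 0x82C471
clock 6: out=1, reg = 0x416238
clock 7: out=0, reg = 0x20B11C
clock 8: out=0, reg = 0x10588E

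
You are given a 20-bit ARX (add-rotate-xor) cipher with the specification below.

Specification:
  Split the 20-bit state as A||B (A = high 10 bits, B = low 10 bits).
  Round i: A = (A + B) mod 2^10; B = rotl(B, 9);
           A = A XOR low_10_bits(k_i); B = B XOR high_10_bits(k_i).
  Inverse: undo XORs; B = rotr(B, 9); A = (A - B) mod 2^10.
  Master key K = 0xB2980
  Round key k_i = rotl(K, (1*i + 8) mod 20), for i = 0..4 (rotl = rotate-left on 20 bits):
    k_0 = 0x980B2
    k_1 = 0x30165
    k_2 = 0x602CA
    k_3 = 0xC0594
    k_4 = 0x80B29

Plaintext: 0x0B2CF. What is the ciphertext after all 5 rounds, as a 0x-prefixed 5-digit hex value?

s_0 = plaintext = 0x0B2CF
s_1 = Round(s_0, k_0) = 0x92507
s_2 = Round(s_1, k_1) = 0x8D643
s_3 = Round(s_2, k_2) = 0xACAA1
s_4 = Round(s_3, k_3) = 0x31C51
s_5 = Round(s_4, k_4) = 0x8C42A

0x8C42A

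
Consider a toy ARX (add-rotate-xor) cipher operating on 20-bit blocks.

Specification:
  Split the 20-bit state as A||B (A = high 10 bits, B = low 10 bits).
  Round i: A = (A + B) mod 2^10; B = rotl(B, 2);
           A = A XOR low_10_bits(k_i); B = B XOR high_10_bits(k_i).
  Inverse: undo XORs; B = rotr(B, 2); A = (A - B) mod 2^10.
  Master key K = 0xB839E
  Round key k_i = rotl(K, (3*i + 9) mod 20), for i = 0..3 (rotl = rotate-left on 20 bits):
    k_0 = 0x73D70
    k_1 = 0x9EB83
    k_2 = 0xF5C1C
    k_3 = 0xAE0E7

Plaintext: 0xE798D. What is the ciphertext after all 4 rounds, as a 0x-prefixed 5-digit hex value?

0xFA8F1

s_0 = plaintext = 0xE798D
s_1 = Round(s_0, k_0) = 0x16FFA
s_2 = Round(s_1, k_1) = 0xF5991
s_3 = Round(s_2, k_2) = 0x5ED92
s_4 = Round(s_3, k_3) = 0xFA8F1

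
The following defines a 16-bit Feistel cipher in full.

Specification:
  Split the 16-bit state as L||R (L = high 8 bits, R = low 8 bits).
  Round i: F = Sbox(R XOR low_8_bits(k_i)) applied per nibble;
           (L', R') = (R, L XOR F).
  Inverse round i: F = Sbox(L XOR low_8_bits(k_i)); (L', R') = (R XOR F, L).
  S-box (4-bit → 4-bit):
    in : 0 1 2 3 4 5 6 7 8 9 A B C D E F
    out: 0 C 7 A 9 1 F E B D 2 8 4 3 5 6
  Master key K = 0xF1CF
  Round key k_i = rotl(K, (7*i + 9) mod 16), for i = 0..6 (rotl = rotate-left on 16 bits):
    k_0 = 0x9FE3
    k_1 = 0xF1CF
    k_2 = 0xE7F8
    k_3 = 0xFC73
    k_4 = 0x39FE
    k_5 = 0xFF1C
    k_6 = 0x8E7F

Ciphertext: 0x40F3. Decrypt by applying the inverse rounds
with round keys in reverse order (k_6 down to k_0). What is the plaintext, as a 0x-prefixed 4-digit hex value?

s_0 = ciphertext = 0x40F3
s_1 = InvRound(s_0, k_6) = 0x5540
s_2 = InvRound(s_1, k_5) = 0xDD55
s_3 = InvRound(s_2, k_4) = 0x2FDD
s_4 = InvRound(s_3, k_3) = 0xC92F
s_5 = InvRound(s_4, k_2) = 0x83C9
s_6 = InvRound(s_5, k_1) = 0x5D83
s_7 = InvRound(s_6, k_0) = 0x065D

0x065D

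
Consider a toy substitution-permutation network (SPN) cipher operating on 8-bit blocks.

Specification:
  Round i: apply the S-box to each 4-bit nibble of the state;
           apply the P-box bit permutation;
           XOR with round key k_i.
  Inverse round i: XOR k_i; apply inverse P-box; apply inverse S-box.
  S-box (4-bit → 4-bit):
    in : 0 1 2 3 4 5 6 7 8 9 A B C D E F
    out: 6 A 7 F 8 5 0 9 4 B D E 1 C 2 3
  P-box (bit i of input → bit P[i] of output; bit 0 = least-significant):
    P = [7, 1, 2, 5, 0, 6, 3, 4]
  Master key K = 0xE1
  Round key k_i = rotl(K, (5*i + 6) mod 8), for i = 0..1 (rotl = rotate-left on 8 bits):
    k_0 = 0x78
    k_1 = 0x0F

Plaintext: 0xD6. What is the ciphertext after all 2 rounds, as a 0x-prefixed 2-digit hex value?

0x09

s_0 = plaintext = 0xD6
s_1 = Round(s_0, k_0) = 0x60
s_2 = Round(s_1, k_1) = 0x09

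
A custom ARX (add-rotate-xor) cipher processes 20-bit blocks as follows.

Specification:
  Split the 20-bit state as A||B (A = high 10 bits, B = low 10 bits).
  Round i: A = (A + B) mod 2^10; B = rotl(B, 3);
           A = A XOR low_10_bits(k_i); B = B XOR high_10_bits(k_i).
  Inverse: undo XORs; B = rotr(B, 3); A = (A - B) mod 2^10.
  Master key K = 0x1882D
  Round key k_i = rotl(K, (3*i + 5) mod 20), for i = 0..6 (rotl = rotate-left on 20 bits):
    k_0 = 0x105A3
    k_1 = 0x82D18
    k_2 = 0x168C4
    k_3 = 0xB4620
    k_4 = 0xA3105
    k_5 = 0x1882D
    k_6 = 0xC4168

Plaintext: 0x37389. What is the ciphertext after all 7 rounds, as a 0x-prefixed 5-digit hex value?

0x7FE5B

s_0 = plaintext = 0x37389
s_1 = Round(s_0, k_0) = 0x7180E
s_2 = Round(s_1, k_1) = 0x3327B
s_3 = Round(s_2, k_2) = 0xE0F86
s_4 = Round(s_3, k_3) = 0x4A6E6
s_5 = Round(s_4, k_4) = 0x429B9
s_6 = Round(s_5, k_5) = 0xBB9A9
s_7 = Round(s_6, k_6) = 0x7FE5B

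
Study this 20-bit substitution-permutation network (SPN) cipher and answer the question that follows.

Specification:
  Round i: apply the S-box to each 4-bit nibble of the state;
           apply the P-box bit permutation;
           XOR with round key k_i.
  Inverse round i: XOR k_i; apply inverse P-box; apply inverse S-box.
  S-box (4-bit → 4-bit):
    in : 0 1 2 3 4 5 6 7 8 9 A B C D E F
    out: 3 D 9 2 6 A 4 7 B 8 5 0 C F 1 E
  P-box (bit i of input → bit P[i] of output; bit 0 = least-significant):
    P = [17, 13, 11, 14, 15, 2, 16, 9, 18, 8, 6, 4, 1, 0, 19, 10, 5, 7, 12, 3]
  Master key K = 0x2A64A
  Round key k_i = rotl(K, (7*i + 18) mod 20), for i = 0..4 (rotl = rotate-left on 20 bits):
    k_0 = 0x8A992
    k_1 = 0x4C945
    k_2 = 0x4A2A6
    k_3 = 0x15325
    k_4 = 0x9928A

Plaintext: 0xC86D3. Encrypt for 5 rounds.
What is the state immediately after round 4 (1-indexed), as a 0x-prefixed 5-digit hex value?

s_0 = plaintext = 0xC86D3
s_1 = Round(s_0, k_0) = 0x91FDD
s_2 = Round(s_1, k_1) = 0xF261B
s_3 = Round(s_2, k_2) = 0x5346C
s_4 = Round(s_3, k_3) = 0x01AEC
s_5 = Round(s_4, k_4) = 0x55E68

0x01AEC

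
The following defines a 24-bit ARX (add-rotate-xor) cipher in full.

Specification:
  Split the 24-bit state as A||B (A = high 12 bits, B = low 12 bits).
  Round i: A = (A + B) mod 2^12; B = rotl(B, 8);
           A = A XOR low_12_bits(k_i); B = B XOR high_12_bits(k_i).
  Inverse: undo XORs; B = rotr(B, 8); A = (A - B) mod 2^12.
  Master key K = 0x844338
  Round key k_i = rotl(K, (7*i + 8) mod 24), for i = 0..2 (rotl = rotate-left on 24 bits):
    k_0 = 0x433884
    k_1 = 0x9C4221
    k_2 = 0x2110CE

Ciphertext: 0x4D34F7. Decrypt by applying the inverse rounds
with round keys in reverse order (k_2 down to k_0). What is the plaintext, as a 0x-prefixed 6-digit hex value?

s_0 = ciphertext = 0x4D34F7
s_1 = InvRound(s_0, k_2) = 0x5B7E66
s_2 = InvRound(s_1, k_1) = 0xD6FA27
s_3 = InvRound(s_2, k_0) = 0x49D14E

0x49D14E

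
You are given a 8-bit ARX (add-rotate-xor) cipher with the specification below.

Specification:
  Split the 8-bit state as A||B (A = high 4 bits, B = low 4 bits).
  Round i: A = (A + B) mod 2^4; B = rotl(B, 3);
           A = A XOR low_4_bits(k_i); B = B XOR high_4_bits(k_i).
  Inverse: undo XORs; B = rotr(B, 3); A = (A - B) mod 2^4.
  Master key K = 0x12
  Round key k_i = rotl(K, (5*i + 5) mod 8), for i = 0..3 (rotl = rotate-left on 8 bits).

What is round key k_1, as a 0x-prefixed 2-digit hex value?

0x48

K = 0x12
k_0 = rotl(K, (5*0+5) mod 8) = rotl(K, 5) = 0x42
k_1 = rotl(K, (5*1+5) mod 8) = rotl(K, 2) = 0x48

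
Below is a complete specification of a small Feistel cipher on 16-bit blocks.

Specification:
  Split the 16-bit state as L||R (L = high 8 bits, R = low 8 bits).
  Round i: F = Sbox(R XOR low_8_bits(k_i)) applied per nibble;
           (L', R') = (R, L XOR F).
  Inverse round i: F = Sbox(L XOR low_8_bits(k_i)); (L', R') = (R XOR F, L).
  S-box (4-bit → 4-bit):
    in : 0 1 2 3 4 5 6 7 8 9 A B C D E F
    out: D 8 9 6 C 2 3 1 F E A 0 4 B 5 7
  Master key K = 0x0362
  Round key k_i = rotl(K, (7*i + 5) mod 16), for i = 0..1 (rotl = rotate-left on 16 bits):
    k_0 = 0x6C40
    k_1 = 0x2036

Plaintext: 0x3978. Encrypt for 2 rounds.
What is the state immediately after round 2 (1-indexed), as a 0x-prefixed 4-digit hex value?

s_0 = plaintext = 0x3978
s_1 = Round(s_0, k_0) = 0x7856
s_2 = Round(s_1, k_1) = 0x5645

0x5645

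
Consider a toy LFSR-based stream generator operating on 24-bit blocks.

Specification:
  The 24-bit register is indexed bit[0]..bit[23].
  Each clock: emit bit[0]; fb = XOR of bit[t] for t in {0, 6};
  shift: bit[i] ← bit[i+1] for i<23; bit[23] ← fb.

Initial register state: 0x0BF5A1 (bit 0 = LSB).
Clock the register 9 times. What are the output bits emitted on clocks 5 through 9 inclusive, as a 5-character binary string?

01011

reg_0 = 0x0BF5A1
clock 1: out=1, reg = 0x85FAD0
clock 2: out=0, reg = 0xC2FD68
clock 3: out=0, reg = 0xE17EB4
clock 4: out=0, reg = 0x70BF5A
clock 5: out=0, reg = 0xB85FAD
clock 6: out=1, reg = 0xDC2FD6
clock 7: out=0, reg = 0xEE17EB
clock 8: out=1, reg = 0x770BF5
clock 9: out=1, reg = 0x3B85FA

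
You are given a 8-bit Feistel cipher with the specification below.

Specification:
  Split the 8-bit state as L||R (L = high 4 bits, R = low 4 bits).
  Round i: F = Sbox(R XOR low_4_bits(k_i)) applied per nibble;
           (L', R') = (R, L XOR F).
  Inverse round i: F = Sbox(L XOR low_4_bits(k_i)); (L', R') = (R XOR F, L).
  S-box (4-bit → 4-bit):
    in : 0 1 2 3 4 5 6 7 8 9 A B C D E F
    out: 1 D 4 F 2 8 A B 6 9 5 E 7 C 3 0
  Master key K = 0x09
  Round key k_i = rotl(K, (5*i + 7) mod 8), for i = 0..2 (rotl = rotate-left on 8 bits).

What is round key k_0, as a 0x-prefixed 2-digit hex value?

0x84

K = 0x09
k_0 = rotl(K, (5*0+7) mod 8) = rotl(K, 7) = 0x84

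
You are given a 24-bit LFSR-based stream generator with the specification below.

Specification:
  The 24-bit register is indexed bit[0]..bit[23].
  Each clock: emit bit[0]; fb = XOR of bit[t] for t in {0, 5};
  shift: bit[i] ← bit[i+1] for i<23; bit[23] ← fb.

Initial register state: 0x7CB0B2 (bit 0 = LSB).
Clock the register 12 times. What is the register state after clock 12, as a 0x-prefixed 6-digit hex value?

reg_0 = 0x7CB0B2
clock 1: out=0, reg = 0xBE5859
clock 2: out=1, reg = 0xDF2C2C
clock 3: out=0, reg = 0xEF9616
clock 4: out=0, reg = 0x77CB0B
clock 5: out=1, reg = 0xBBE585
clock 6: out=1, reg = 0xDDF2C2
clock 7: out=0, reg = 0x6EF961
clock 8: out=1, reg = 0x377CB0
clock 9: out=0, reg = 0x9BBE58
clock 10: out=0, reg = 0x4DDF2C
clock 11: out=0, reg = 0xA6EF96
clock 12: out=0, reg = 0x5377CB

0x5377CB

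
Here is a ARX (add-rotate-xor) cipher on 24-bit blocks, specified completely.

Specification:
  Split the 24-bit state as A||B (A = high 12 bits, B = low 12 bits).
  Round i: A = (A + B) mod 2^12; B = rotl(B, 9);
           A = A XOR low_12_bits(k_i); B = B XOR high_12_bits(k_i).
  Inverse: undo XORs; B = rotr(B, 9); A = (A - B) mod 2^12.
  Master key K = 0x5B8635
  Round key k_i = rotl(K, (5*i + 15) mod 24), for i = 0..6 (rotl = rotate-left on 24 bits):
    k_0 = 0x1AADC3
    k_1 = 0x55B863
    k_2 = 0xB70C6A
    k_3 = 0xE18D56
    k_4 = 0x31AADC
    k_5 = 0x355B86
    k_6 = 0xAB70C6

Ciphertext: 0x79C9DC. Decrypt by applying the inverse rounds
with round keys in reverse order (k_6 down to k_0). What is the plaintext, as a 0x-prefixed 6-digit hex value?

0x462F02

s_0 = ciphertext = 0x79C9DC
s_1 = InvRound(s_0, k_6) = 0xC01B59
s_2 = InvRound(s_1, k_5) = 0x723064
s_3 = InvRound(s_2, k_4) = 0x20EBF1
s_4 = InvRound(s_3, k_3) = 0x00EF4A
s_5 = InvRound(s_4, k_2) = 0xA921D2
s_6 = InvRound(s_5, k_1) = 0xEA744A
s_7 = InvRound(s_6, k_0) = 0x462F02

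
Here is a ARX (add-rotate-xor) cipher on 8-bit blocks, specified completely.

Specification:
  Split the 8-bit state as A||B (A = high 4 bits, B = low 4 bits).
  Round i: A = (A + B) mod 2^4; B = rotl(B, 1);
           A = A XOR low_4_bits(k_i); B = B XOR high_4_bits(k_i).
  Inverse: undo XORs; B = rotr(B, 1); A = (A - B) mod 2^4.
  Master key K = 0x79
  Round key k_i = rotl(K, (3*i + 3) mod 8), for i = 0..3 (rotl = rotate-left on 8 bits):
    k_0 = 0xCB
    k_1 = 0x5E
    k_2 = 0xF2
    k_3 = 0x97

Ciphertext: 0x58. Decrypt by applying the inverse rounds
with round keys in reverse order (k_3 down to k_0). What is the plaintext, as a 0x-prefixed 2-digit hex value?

s_0 = ciphertext = 0x58
s_1 = InvRound(s_0, k_3) = 0xA8
s_2 = InvRound(s_1, k_2) = 0xDB
s_3 = InvRound(s_2, k_1) = 0xC7
s_4 = InvRound(s_3, k_0) = 0xAD

0xAD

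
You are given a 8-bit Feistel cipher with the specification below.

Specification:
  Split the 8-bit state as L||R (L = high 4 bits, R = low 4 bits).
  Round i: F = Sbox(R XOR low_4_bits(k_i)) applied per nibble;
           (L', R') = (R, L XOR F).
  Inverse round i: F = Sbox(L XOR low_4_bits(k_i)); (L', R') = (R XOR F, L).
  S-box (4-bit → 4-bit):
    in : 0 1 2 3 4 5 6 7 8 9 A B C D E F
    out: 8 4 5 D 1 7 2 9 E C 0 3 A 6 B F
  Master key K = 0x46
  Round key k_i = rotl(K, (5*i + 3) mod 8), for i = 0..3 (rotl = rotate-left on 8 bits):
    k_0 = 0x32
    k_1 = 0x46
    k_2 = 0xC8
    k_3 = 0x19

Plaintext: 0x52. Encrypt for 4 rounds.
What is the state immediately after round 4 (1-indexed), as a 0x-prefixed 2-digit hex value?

s_0 = plaintext = 0x52
s_1 = Round(s_0, k_0) = 0x2D
s_2 = Round(s_1, k_1) = 0xD1
s_3 = Round(s_2, k_2) = 0x11
s_4 = Round(s_3, k_3) = 0x1F

0x1F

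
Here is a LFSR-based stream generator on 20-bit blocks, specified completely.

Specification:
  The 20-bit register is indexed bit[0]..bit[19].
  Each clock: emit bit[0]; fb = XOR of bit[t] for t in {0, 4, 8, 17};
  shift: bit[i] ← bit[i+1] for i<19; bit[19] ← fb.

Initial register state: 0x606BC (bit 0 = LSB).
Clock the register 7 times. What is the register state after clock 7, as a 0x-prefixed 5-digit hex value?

0x84C0D

reg_0 = 0x606BC
clock 1: out=0, reg = 0x3035E
clock 2: out=0, reg = 0x981AF
clock 3: out=1, reg = 0x4C0D7
clock 4: out=1, reg = 0x2606B
clock 5: out=1, reg = 0x13035
clock 6: out=1, reg = 0x0981A
clock 7: out=0, reg = 0x84C0D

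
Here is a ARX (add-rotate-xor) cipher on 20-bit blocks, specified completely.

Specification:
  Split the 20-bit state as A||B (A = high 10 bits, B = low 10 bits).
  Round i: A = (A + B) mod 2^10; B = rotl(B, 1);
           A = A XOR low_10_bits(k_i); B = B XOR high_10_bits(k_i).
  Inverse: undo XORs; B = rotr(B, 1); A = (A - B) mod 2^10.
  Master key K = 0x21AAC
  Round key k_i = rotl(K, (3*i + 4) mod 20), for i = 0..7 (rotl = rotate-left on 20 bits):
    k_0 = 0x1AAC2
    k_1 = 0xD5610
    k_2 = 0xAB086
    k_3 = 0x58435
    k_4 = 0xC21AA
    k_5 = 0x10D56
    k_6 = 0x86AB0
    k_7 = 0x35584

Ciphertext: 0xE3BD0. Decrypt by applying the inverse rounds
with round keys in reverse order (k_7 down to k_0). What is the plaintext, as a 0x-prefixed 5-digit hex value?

0x89E09

s_0 = ciphertext = 0xE3BD0
s_1 = InvRound(s_0, k_7) = 0xA2382
s_2 = InvRound(s_1, k_6) = 0xDB0CC
s_3 = InvRound(s_2, k_5) = 0xFCE47
s_4 = InvRound(s_3, k_4) = 0xECAA7
s_5 = InvRound(s_4, k_3) = 0x691E3
s_6 = InvRound(s_5, k_2) = 0x5EFA7
s_7 = InvRound(s_6, k_1) = 0xBC879
s_8 = InvRound(s_7, k_0) = 0x89E09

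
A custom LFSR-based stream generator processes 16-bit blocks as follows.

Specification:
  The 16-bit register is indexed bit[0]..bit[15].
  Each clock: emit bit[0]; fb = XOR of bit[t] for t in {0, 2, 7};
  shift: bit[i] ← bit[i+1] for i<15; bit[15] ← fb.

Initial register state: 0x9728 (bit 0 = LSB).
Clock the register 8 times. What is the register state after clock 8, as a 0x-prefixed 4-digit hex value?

0xCC97

reg_0 = 0x9728
clock 1: out=0, reg = 0x4B94
clock 2: out=0, reg = 0x25CA
clock 3: out=0, reg = 0x92E5
clock 4: out=1, reg = 0xC972
clock 5: out=0, reg = 0x64B9
clock 6: out=1, reg = 0x325C
clock 7: out=0, reg = 0x992E
clock 8: out=0, reg = 0xCC97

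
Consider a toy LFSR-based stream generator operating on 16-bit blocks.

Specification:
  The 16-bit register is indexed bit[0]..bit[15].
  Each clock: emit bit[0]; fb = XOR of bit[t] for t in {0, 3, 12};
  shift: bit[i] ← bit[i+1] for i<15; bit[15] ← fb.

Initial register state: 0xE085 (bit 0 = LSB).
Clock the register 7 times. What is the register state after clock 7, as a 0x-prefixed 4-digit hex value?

reg_0 = 0xE085
clock 1: out=1, reg = 0xF042
clock 2: out=0, reg = 0xF821
clock 3: out=1, reg = 0x7C10
clock 4: out=0, reg = 0xBE08
clock 5: out=0, reg = 0x5F04
clock 6: out=0, reg = 0xAF82
clock 7: out=0, reg = 0x57C1

0x57C1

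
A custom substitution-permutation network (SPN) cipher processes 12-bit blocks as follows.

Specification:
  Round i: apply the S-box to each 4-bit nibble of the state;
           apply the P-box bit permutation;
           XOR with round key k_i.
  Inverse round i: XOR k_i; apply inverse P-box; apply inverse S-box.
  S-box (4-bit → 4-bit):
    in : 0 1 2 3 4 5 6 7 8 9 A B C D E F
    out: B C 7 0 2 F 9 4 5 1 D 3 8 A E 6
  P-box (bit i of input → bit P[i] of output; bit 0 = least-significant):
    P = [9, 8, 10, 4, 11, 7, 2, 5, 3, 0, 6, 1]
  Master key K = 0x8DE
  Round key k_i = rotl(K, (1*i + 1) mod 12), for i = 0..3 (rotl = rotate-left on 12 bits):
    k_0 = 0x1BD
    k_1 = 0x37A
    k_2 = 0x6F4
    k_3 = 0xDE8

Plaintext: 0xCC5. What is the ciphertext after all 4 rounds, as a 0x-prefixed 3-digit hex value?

0x528

s_0 = plaintext = 0xCC5
s_1 = Round(s_0, k_0) = 0x68F
s_2 = Round(s_1, k_1) = 0xE74
s_3 = Round(s_2, k_2) = 0x7B3
s_4 = Round(s_3, k_3) = 0x528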